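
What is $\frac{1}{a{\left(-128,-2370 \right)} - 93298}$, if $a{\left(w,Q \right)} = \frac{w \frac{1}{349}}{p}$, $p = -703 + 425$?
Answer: $- \frac{48511}{4525979214} \approx -1.0718 \cdot 10^{-5}$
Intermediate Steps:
$p = -278$
$a{\left(w,Q \right)} = - \frac{w}{97022}$ ($a{\left(w,Q \right)} = \frac{w \frac{1}{349}}{-278} = w \frac{1}{349} \left(- \frac{1}{278}\right) = \frac{w}{349} \left(- \frac{1}{278}\right) = - \frac{w}{97022}$)
$\frac{1}{a{\left(-128,-2370 \right)} - 93298} = \frac{1}{\left(- \frac{1}{97022}\right) \left(-128\right) - 93298} = \frac{1}{\frac{64}{48511} - 93298} = \frac{1}{- \frac{4525979214}{48511}} = - \frac{48511}{4525979214}$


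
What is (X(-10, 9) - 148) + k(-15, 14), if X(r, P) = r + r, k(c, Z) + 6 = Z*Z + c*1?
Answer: 7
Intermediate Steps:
k(c, Z) = -6 + c + Z² (k(c, Z) = -6 + (Z*Z + c*1) = -6 + (Z² + c) = -6 + (c + Z²) = -6 + c + Z²)
X(r, P) = 2*r
(X(-10, 9) - 148) + k(-15, 14) = (2*(-10) - 148) + (-6 - 15 + 14²) = (-20 - 148) + (-6 - 15 + 196) = -168 + 175 = 7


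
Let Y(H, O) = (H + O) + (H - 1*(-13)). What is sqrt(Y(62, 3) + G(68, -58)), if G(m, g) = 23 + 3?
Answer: sqrt(166) ≈ 12.884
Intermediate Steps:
Y(H, O) = 13 + O + 2*H (Y(H, O) = (H + O) + (H + 13) = (H + O) + (13 + H) = 13 + O + 2*H)
G(m, g) = 26
sqrt(Y(62, 3) + G(68, -58)) = sqrt((13 + 3 + 2*62) + 26) = sqrt((13 + 3 + 124) + 26) = sqrt(140 + 26) = sqrt(166)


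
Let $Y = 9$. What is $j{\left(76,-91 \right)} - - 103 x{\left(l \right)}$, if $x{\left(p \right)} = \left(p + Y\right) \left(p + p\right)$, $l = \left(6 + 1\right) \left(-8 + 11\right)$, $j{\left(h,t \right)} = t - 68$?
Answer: $129621$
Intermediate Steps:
$j{\left(h,t \right)} = -68 + t$ ($j{\left(h,t \right)} = t - 68 = -68 + t$)
$l = 21$ ($l = 7 \cdot 3 = 21$)
$x{\left(p \right)} = 2 p \left(9 + p\right)$ ($x{\left(p \right)} = \left(p + 9\right) \left(p + p\right) = \left(9 + p\right) 2 p = 2 p \left(9 + p\right)$)
$j{\left(76,-91 \right)} - - 103 x{\left(l \right)} = \left(-68 - 91\right) - - 103 \cdot 2 \cdot 21 \left(9 + 21\right) = -159 - - 103 \cdot 2 \cdot 21 \cdot 30 = -159 - \left(-103\right) 1260 = -159 - -129780 = -159 + 129780 = 129621$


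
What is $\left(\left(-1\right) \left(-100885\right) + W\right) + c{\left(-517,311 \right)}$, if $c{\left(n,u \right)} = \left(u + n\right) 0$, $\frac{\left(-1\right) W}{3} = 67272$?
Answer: $-100931$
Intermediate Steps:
$W = -201816$ ($W = \left(-3\right) 67272 = -201816$)
$c{\left(n,u \right)} = 0$ ($c{\left(n,u \right)} = \left(n + u\right) 0 = 0$)
$\left(\left(-1\right) \left(-100885\right) + W\right) + c{\left(-517,311 \right)} = \left(\left(-1\right) \left(-100885\right) - 201816\right) + 0 = \left(100885 - 201816\right) + 0 = -100931 + 0 = -100931$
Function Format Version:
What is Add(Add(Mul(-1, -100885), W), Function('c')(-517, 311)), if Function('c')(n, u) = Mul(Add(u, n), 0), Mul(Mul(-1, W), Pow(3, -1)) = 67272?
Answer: -100931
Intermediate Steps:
W = -201816 (W = Mul(-3, 67272) = -201816)
Function('c')(n, u) = 0 (Function('c')(n, u) = Mul(Add(n, u), 0) = 0)
Add(Add(Mul(-1, -100885), W), Function('c')(-517, 311)) = Add(Add(Mul(-1, -100885), -201816), 0) = Add(Add(100885, -201816), 0) = Add(-100931, 0) = -100931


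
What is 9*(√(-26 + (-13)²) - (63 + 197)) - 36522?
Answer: -38862 + 9*√143 ≈ -38754.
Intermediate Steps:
9*(√(-26 + (-13)²) - (63 + 197)) - 36522 = 9*(√(-26 + 169) - 1*260) - 36522 = 9*(√143 - 260) - 36522 = 9*(-260 + √143) - 36522 = (-2340 + 9*√143) - 36522 = -38862 + 9*√143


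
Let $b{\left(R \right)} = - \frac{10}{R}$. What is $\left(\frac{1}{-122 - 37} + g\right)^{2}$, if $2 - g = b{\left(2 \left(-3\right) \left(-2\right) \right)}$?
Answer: $\frac{808201}{101124} \approx 7.9922$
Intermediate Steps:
$g = \frac{17}{6}$ ($g = 2 - - \frac{10}{2 \left(-3\right) \left(-2\right)} = 2 - - \frac{10}{\left(-6\right) \left(-2\right)} = 2 - - \frac{10}{12} = 2 - \left(-10\right) \frac{1}{12} = 2 - - \frac{5}{6} = 2 + \frac{5}{6} = \frac{17}{6} \approx 2.8333$)
$\left(\frac{1}{-122 - 37} + g\right)^{2} = \left(\frac{1}{-122 - 37} + \frac{17}{6}\right)^{2} = \left(\frac{1}{-159} + \frac{17}{6}\right)^{2} = \left(- \frac{1}{159} + \frac{17}{6}\right)^{2} = \left(\frac{899}{318}\right)^{2} = \frac{808201}{101124}$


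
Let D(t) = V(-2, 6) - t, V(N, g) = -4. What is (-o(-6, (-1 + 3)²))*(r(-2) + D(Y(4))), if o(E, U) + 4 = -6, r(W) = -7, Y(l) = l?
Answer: -150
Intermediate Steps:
o(E, U) = -10 (o(E, U) = -4 - 6 = -10)
D(t) = -4 - t
(-o(-6, (-1 + 3)²))*(r(-2) + D(Y(4))) = (-1*(-10))*(-7 + (-4 - 1*4)) = 10*(-7 + (-4 - 4)) = 10*(-7 - 8) = 10*(-15) = -150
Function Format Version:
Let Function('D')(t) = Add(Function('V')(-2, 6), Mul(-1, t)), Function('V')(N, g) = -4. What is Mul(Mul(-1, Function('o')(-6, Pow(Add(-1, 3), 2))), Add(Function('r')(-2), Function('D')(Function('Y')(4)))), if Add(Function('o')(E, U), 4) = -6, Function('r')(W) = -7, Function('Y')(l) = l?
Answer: -150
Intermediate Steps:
Function('o')(E, U) = -10 (Function('o')(E, U) = Add(-4, -6) = -10)
Function('D')(t) = Add(-4, Mul(-1, t))
Mul(Mul(-1, Function('o')(-6, Pow(Add(-1, 3), 2))), Add(Function('r')(-2), Function('D')(Function('Y')(4)))) = Mul(Mul(-1, -10), Add(-7, Add(-4, Mul(-1, 4)))) = Mul(10, Add(-7, Add(-4, -4))) = Mul(10, Add(-7, -8)) = Mul(10, -15) = -150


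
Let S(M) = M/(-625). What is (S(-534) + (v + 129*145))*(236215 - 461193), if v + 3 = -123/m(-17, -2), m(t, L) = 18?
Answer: -7886612676631/1875 ≈ -4.2062e+9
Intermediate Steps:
S(M) = -M/625 (S(M) = M*(-1/625) = -M/625)
v = -59/6 (v = -3 - 123/18 = -3 - 123*1/18 = -3 - 41/6 = -59/6 ≈ -9.8333)
(S(-534) + (v + 129*145))*(236215 - 461193) = (-1/625*(-534) + (-59/6 + 129*145))*(236215 - 461193) = (534/625 + (-59/6 + 18705))*(-224978) = (534/625 + 112171/6)*(-224978) = (70110079/3750)*(-224978) = -7886612676631/1875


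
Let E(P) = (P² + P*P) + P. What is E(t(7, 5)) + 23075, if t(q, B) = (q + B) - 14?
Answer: 23081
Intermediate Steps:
t(q, B) = -14 + B + q (t(q, B) = (B + q) - 14 = -14 + B + q)
E(P) = P + 2*P² (E(P) = (P² + P²) + P = 2*P² + P = P + 2*P²)
E(t(7, 5)) + 23075 = (-14 + 5 + 7)*(1 + 2*(-14 + 5 + 7)) + 23075 = -2*(1 + 2*(-2)) + 23075 = -2*(1 - 4) + 23075 = -2*(-3) + 23075 = 6 + 23075 = 23081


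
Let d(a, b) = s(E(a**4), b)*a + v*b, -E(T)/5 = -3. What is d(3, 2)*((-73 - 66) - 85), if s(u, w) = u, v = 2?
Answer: -10976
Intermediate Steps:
E(T) = 15 (E(T) = -5*(-3) = 15)
d(a, b) = 2*b + 15*a (d(a, b) = 15*a + 2*b = 2*b + 15*a)
d(3, 2)*((-73 - 66) - 85) = (2*2 + 15*3)*((-73 - 66) - 85) = (4 + 45)*(-139 - 85) = 49*(-224) = -10976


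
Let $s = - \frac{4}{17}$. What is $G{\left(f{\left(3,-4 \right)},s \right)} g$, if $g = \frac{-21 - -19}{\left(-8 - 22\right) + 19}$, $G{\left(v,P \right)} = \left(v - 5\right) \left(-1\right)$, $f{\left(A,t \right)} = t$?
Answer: $\frac{18}{11} \approx 1.6364$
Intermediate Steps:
$s = - \frac{4}{17}$ ($s = \left(-4\right) \frac{1}{17} = - \frac{4}{17} \approx -0.23529$)
$G{\left(v,P \right)} = 5 - v$ ($G{\left(v,P \right)} = \left(-5 + v\right) \left(-1\right) = 5 - v$)
$g = \frac{2}{11}$ ($g = \frac{-21 + \left(-6 + 25\right)}{-30 + 19} = \frac{-21 + 19}{-11} = \left(-2\right) \left(- \frac{1}{11}\right) = \frac{2}{11} \approx 0.18182$)
$G{\left(f{\left(3,-4 \right)},s \right)} g = \left(5 - -4\right) \frac{2}{11} = \left(5 + 4\right) \frac{2}{11} = 9 \cdot \frac{2}{11} = \frac{18}{11}$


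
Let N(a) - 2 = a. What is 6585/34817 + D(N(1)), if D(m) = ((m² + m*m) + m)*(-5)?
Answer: -3649200/34817 ≈ -104.81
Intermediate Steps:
N(a) = 2 + a
D(m) = -10*m² - 5*m (D(m) = ((m² + m²) + m)*(-5) = (2*m² + m)*(-5) = (m + 2*m²)*(-5) = -10*m² - 5*m)
6585/34817 + D(N(1)) = 6585/34817 - 5*(2 + 1)*(1 + 2*(2 + 1)) = 6585*(1/34817) - 5*3*(1 + 2*3) = 6585/34817 - 5*3*(1 + 6) = 6585/34817 - 5*3*7 = 6585/34817 - 105 = -3649200/34817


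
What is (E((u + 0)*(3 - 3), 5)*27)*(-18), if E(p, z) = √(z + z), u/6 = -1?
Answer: -486*√10 ≈ -1536.9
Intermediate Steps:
u = -6 (u = 6*(-1) = -6)
E(p, z) = √2*√z (E(p, z) = √(2*z) = √2*√z)
(E((u + 0)*(3 - 3), 5)*27)*(-18) = ((√2*√5)*27)*(-18) = (√10*27)*(-18) = (27*√10)*(-18) = -486*√10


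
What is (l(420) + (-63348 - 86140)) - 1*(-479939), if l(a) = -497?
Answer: 329954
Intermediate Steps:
(l(420) + (-63348 - 86140)) - 1*(-479939) = (-497 + (-63348 - 86140)) - 1*(-479939) = (-497 - 149488) + 479939 = -149985 + 479939 = 329954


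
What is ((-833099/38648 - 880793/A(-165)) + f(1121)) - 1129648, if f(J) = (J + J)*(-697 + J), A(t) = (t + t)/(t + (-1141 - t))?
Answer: -20562187744547/6376920 ≈ -3.2245e+6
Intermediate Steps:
A(t) = -2*t/1141 (A(t) = (2*t)/(-1141) = (2*t)*(-1/1141) = -2*t/1141)
f(J) = 2*J*(-697 + J) (f(J) = (2*J)*(-697 + J) = 2*J*(-697 + J))
((-833099/38648 - 880793/A(-165)) + f(1121)) - 1129648 = ((-833099/38648 - 880793/((-2/1141*(-165)))) + 2*1121*(-697 + 1121)) - 1129648 = ((-833099*1/38648 - 880793/330/1141) + 2*1121*424) - 1129648 = ((-833099/38648 - 880793*1141/330) + 950608) - 1129648 = ((-833099/38648 - 1004984813/330) + 950608) - 1129648 = (-19420463987747/6376920 + 950608) - 1129648 = -13358512820387/6376920 - 1129648 = -20562187744547/6376920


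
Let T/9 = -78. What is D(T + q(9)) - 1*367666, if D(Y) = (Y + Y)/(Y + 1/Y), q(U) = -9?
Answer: -92931120305/252761 ≈ -3.6766e+5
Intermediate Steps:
T = -702 (T = 9*(-78) = -702)
D(Y) = 2*Y/(Y + 1/Y) (D(Y) = (2*Y)/(Y + 1/Y) = 2*Y/(Y + 1/Y))
D(T + q(9)) - 1*367666 = 2*(-702 - 9)²/(1 + (-702 - 9)²) - 1*367666 = 2*(-711)²/(1 + (-711)²) - 367666 = 2*505521/(1 + 505521) - 367666 = 2*505521/505522 - 367666 = 2*505521*(1/505522) - 367666 = 505521/252761 - 367666 = -92931120305/252761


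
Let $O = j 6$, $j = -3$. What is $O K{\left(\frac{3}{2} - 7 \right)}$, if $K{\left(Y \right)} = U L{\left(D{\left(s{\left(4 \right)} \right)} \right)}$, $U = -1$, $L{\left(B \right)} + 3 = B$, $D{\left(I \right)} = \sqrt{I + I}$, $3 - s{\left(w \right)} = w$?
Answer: $-54 + 18 i \sqrt{2} \approx -54.0 + 25.456 i$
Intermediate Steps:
$s{\left(w \right)} = 3 - w$
$D{\left(I \right)} = \sqrt{2} \sqrt{I}$ ($D{\left(I \right)} = \sqrt{2 I} = \sqrt{2} \sqrt{I}$)
$L{\left(B \right)} = -3 + B$
$K{\left(Y \right)} = 3 - i \sqrt{2}$ ($K{\left(Y \right)} = - (-3 + \sqrt{2} \sqrt{3 - 4}) = - (-3 + \sqrt{2} \sqrt{-1}) = - (-3 + \sqrt{2} i) = - (-3 + i \sqrt{2}) = 3 - i \sqrt{2}$)
$O = -18$ ($O = \left(-3\right) 6 = -18$)
$O K{\left(\frac{3}{2} - 7 \right)} = - 18 \left(3 - i \sqrt{2}\right) = -54 + 18 i \sqrt{2}$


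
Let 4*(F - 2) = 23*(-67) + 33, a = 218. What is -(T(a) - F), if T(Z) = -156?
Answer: -219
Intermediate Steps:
F = -375 (F = 2 + (23*(-67) + 33)/4 = 2 + (-1541 + 33)/4 = 2 + (¼)*(-1508) = 2 - 377 = -375)
-(T(a) - F) = -(-156 - 1*(-375)) = -(-156 + 375) = -1*219 = -219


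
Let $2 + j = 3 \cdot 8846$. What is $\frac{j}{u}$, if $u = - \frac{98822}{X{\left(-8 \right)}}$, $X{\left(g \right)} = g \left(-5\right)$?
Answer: $- \frac{530720}{49411} \approx -10.741$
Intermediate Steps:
$X{\left(g \right)} = - 5 g$
$j = 26536$ ($j = -2 + 3 \cdot 8846 = -2 + 26538 = 26536$)
$u = - \frac{49411}{20}$ ($u = - \frac{98822}{\left(-5\right) \left(-8\right)} = - \frac{98822}{40} = \left(-98822\right) \frac{1}{40} = - \frac{49411}{20} \approx -2470.6$)
$\frac{j}{u} = \frac{26536}{- \frac{49411}{20}} = 26536 \left(- \frac{20}{49411}\right) = - \frac{530720}{49411}$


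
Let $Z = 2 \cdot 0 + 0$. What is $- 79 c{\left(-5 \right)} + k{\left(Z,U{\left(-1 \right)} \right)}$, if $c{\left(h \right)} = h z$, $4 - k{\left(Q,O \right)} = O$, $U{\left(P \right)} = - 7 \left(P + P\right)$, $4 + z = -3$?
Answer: $-2775$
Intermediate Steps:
$z = -7$ ($z = -4 - 3 = -7$)
$U{\left(P \right)} = - 14 P$ ($U{\left(P \right)} = - 7 \cdot 2 P = - 14 P$)
$Z = 0$ ($Z = 0 + 0 = 0$)
$k{\left(Q,O \right)} = 4 - O$
$c{\left(h \right)} = - 7 h$ ($c{\left(h \right)} = h \left(-7\right) = - 7 h$)
$- 79 c{\left(-5 \right)} + k{\left(Z,U{\left(-1 \right)} \right)} = - 79 \left(\left(-7\right) \left(-5\right)\right) + \left(4 - \left(-14\right) \left(-1\right)\right) = \left(-79\right) 35 + \left(4 - 14\right) = -2765 + \left(4 - 14\right) = -2765 - 10 = -2775$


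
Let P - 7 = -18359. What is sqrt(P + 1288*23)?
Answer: 2*sqrt(2818) ≈ 106.17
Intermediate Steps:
P = -18352 (P = 7 - 18359 = -18352)
sqrt(P + 1288*23) = sqrt(-18352 + 1288*23) = sqrt(-18352 + 29624) = sqrt(11272) = 2*sqrt(2818)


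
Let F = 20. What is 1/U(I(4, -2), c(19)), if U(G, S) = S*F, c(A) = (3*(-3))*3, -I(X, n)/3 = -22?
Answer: -1/540 ≈ -0.0018519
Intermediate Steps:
I(X, n) = 66 (I(X, n) = -3*(-22) = 66)
c(A) = -27 (c(A) = -9*3 = -27)
U(G, S) = 20*S (U(G, S) = S*20 = 20*S)
1/U(I(4, -2), c(19)) = 1/(20*(-27)) = 1/(-540) = -1/540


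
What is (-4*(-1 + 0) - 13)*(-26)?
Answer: 234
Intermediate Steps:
(-4*(-1 + 0) - 13)*(-26) = (-4*(-1) - 13)*(-26) = (4 - 13)*(-26) = -9*(-26) = 234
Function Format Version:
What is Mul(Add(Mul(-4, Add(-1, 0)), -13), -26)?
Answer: 234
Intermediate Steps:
Mul(Add(Mul(-4, Add(-1, 0)), -13), -26) = Mul(Add(Mul(-4, -1), -13), -26) = Mul(Add(4, -13), -26) = Mul(-9, -26) = 234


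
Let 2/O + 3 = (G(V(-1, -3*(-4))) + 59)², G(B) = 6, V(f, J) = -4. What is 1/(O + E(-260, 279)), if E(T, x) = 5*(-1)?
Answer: -2111/10554 ≈ -0.20002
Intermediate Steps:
E(T, x) = -5
O = 1/2111 (O = 2/(-3 + (6 + 59)²) = 2/(-3 + 65²) = 2/(-3 + 4225) = 2/4222 = 2*(1/4222) = 1/2111 ≈ 0.00047371)
1/(O + E(-260, 279)) = 1/(1/2111 - 5) = 1/(-10554/2111) = -2111/10554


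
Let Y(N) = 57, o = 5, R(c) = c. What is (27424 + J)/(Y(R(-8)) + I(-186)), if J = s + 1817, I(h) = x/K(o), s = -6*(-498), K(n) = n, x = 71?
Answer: 161145/356 ≈ 452.65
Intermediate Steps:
s = 2988
I(h) = 71/5
J = 4805 (J = 2988 + 1817 = 4805)
(27424 + J)/(Y(R(-8)) + I(-186)) = (27424 + 4805)/(57 + 71/5) = 32229/(356/5) = 32229*(5/356) = 161145/356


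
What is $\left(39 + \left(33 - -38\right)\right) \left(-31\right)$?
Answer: $-3410$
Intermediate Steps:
$\left(39 + \left(33 - -38\right)\right) \left(-31\right) = \left(39 + \left(33 + 38\right)\right) \left(-31\right) = \left(39 + 71\right) \left(-31\right) = 110 \left(-31\right) = -3410$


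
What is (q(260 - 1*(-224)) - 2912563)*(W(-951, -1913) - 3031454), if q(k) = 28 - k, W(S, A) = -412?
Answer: 8831883263454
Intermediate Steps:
(q(260 - 1*(-224)) - 2912563)*(W(-951, -1913) - 3031454) = ((28 - (260 - 1*(-224))) - 2912563)*(-412 - 3031454) = ((28 - (260 + 224)) - 2912563)*(-3031866) = ((28 - 1*484) - 2912563)*(-3031866) = ((28 - 484) - 2912563)*(-3031866) = (-456 - 2912563)*(-3031866) = -2913019*(-3031866) = 8831883263454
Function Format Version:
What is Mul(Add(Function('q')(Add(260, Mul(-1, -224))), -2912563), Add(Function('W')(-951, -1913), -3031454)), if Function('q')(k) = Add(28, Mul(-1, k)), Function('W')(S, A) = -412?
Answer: 8831883263454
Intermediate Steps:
Mul(Add(Function('q')(Add(260, Mul(-1, -224))), -2912563), Add(Function('W')(-951, -1913), -3031454)) = Mul(Add(Add(28, Mul(-1, Add(260, Mul(-1, -224)))), -2912563), Add(-412, -3031454)) = Mul(Add(Add(28, Mul(-1, Add(260, 224))), -2912563), -3031866) = Mul(Add(Add(28, Mul(-1, 484)), -2912563), -3031866) = Mul(Add(Add(28, -484), -2912563), -3031866) = Mul(Add(-456, -2912563), -3031866) = Mul(-2913019, -3031866) = 8831883263454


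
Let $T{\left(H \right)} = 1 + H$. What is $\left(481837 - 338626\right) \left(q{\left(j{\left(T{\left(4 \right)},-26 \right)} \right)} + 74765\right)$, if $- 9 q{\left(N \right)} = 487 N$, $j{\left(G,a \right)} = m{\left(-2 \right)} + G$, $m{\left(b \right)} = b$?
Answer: $10683922496$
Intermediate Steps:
$j{\left(G,a \right)} = -2 + G$
$q{\left(N \right)} = - \frac{487 N}{9}$
$\left(481837 - 338626\right) \left(q{\left(j{\left(T{\left(4 \right)},-26 \right)} \right)} + 74765\right) = \left(481837 - 338626\right) \left(- \frac{487 \left(-2 + \left(1 + 4\right)\right)}{9} + 74765\right) = 143211 \left(- \frac{487 \left(-2 + 5\right)}{9} + 74765\right) = 143211 \left(\left(- \frac{487}{9}\right) 3 + 74765\right) = 143211 \left(- \frac{487}{3} + 74765\right) = 143211 \cdot \frac{223808}{3} = 10683922496$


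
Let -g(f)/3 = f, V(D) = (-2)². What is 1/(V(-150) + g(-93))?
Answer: 1/283 ≈ 0.0035336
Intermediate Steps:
V(D) = 4
g(f) = -3*f
1/(V(-150) + g(-93)) = 1/(4 - 3*(-93)) = 1/(4 + 279) = 1/283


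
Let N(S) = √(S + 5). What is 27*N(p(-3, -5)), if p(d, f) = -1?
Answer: 54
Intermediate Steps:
N(S) = √(5 + S)
27*N(p(-3, -5)) = 27*√(5 - 1) = 27*√4 = 27*2 = 54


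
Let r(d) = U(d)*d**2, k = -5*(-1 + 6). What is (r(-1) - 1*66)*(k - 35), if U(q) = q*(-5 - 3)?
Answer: 3480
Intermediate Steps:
U(q) = -8*q (U(q) = q*(-8) = -8*q)
k = -25 (k = -5*5 = -25)
r(d) = -8*d**3 (r(d) = (-8*d)*d**2 = -8*d**3)
(r(-1) - 1*66)*(k - 35) = (-8*(-1)**3 - 1*66)*(-25 - 35) = (-8*(-1) - 66)*(-60) = (8 - 66)*(-60) = -58*(-60) = 3480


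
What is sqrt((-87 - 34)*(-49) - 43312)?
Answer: I*sqrt(37383) ≈ 193.35*I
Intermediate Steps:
sqrt((-87 - 34)*(-49) - 43312) = sqrt(-121*(-49) - 43312) = sqrt(5929 - 43312) = sqrt(-37383) = I*sqrt(37383)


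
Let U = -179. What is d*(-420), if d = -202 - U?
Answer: 9660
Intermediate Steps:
d = -23 (d = -202 - 1*(-179) = -202 + 179 = -23)
d*(-420) = -23*(-420) = 9660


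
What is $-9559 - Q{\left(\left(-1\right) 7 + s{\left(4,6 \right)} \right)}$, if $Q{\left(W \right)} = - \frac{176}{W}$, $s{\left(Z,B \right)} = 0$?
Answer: $- \frac{67089}{7} \approx -9584.1$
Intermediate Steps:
$-9559 - Q{\left(\left(-1\right) 7 + s{\left(4,6 \right)} \right)} = -9559 - - \frac{176}{\left(-1\right) 7 + 0} = -9559 - - \frac{176}{-7 + 0} = -9559 - - \frac{176}{-7} = -9559 - \left(-176\right) \left(- \frac{1}{7}\right) = -9559 - \frac{176}{7} = - \frac{67089}{7}$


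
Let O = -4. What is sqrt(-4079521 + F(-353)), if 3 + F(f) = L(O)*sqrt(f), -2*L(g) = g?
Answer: sqrt(-4079524 + 2*I*sqrt(353)) ≈ 0.009 + 2019.8*I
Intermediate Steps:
L(g) = -g/2
F(f) = -3 + 2*sqrt(f) (F(f) = -3 + (-1/2*(-4))*sqrt(f) = -3 + 2*sqrt(f))
sqrt(-4079521 + F(-353)) = sqrt(-4079521 + (-3 + 2*sqrt(-353))) = sqrt(-4079521 + (-3 + 2*(I*sqrt(353)))) = sqrt(-4079521 + (-3 + 2*I*sqrt(353))) = sqrt(-4079524 + 2*I*sqrt(353))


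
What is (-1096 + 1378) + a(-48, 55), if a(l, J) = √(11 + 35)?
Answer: 282 + √46 ≈ 288.78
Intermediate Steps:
a(l, J) = √46
(-1096 + 1378) + a(-48, 55) = (-1096 + 1378) + √46 = 282 + √46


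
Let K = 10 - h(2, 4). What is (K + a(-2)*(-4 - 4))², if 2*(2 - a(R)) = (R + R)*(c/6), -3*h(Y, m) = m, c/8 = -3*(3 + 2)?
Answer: 894916/9 ≈ 99435.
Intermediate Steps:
c = -120 (c = 8*(-3*(3 + 2)) = 8*(-3*5) = 8*(-15) = -120)
h(Y, m) = -m/3
K = 34/3 (K = 10 - (-1)*4/3 = 10 - 1*(-4/3) = 10 + 4/3 = 34/3 ≈ 11.333)
a(R) = 2 + 20*R (a(R) = 2 - (R + R)*(-120/6)/2 = 2 - 2*R*(-120*⅙)/2 = 2 - 2*R*(-20)/2 = 2 - (-20)*R = 2 + 20*R)
(K + a(-2)*(-4 - 4))² = (34/3 + (2 + 20*(-2))*(-4 - 4))² = (34/3 + (2 - 40)*(-8))² = (34/3 - 38*(-8))² = (34/3 + 304)² = (946/3)² = 894916/9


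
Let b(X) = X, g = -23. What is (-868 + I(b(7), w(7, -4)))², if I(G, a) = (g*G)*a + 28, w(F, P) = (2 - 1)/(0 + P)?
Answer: 10233601/16 ≈ 6.3960e+5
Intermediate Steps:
w(F, P) = 1/P
I(G, a) = 28 - 23*G*a (I(G, a) = (-23*G)*a + 28 = -23*G*a + 28 = 28 - 23*G*a)
(-868 + I(b(7), w(7, -4)))² = (-868 + (28 - 23*7/(-4)))² = (-868 + (28 - 23*7*(-¼)))² = (-868 + (28 + 161/4))² = (-868 + 273/4)² = (-3199/4)² = 10233601/16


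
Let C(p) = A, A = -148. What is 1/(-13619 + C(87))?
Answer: -1/13767 ≈ -7.2637e-5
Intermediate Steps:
C(p) = -148
1/(-13619 + C(87)) = 1/(-13619 - 148) = 1/(-13767) = -1/13767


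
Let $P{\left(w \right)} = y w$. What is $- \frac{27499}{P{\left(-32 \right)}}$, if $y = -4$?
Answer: $- \frac{27499}{128} \approx -214.84$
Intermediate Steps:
$P{\left(w \right)} = - 4 w$
$- \frac{27499}{P{\left(-32 \right)}} = - \frac{27499}{\left(-4\right) \left(-32\right)} = - \frac{27499}{128}$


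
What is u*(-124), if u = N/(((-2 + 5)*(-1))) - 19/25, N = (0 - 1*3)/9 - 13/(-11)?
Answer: 320044/2475 ≈ 129.31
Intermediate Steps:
N = 28/33 (N = (0 - 3)*(⅑) - 13*(-1/11) = -3*⅑ + 13/11 = -⅓ + 13/11 = 28/33 ≈ 0.84848)
u = -2581/2475 (u = 28/(33*(((-2 + 5)*(-1)))) - 19/25 = 28/(33*((3*(-1)))) - 19*1/25 = (28/33)/(-3) - 19/25 = (28/33)*(-⅓) - 19/25 = -28/99 - 19/25 = -2581/2475 ≈ -1.0428)
u*(-124) = -2581/2475*(-124) = 320044/2475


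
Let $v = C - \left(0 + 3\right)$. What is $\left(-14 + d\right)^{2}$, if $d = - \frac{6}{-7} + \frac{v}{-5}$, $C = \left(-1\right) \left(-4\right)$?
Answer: $\frac{218089}{1225} \approx 178.03$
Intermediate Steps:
$C = 4$
$v = 1$ ($v = 4 - \left(0 + 3\right) = 4 - 3 = 1$)
$d = \frac{23}{35}$ ($d = - \frac{6}{-7} + 1 \frac{1}{-5} = \left(-6\right) \left(- \frac{1}{7}\right) + 1 \left(- \frac{1}{5}\right) = \frac{6}{7} - \frac{1}{5} = \frac{23}{35} \approx 0.65714$)
$\left(-14 + d\right)^{2} = \left(-14 + \frac{23}{35}\right)^{2} = \left(- \frac{467}{35}\right)^{2} = \frac{218089}{1225}$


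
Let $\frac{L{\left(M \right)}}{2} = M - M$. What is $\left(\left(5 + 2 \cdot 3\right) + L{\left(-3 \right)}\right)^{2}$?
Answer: $121$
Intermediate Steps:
$L{\left(M \right)} = 0$ ($L{\left(M \right)} = 2 \left(M - M\right) = 2 \cdot 0 = 0$)
$\left(\left(5 + 2 \cdot 3\right) + L{\left(-3 \right)}\right)^{2} = \left(\left(5 + 2 \cdot 3\right) + 0\right)^{2} = \left(\left(5 + 6\right) + 0\right)^{2} = \left(11 + 0\right)^{2} = 11^{2} = 121$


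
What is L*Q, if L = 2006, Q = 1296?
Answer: 2599776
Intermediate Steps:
L*Q = 2006*1296 = 2599776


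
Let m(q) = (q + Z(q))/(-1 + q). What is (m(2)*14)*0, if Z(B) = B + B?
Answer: 0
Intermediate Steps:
Z(B) = 2*B
m(q) = 3*q/(-1 + q) (m(q) = (q + 2*q)/(-1 + q) = (3*q)/(-1 + q) = 3*q/(-1 + q))
(m(2)*14)*0 = ((3*2/(-1 + 2))*14)*0 = ((3*2/1)*14)*0 = ((3*2*1)*14)*0 = (6*14)*0 = 84*0 = 0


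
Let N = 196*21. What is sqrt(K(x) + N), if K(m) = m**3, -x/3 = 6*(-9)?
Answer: 2*sqrt(1063911) ≈ 2062.9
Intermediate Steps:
x = 162 (x = -18*(-9) = -3*(-54) = 162)
N = 4116
sqrt(K(x) + N) = sqrt(162**3 + 4116) = sqrt(4251528 + 4116) = sqrt(4255644) = 2*sqrt(1063911)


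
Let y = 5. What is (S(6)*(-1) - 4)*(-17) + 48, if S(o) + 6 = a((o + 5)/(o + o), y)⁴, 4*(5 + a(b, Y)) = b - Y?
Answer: 118662194321/5308416 ≈ 22354.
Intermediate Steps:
a(b, Y) = -5 - Y/4 + b/4 (a(b, Y) = -5 + (b - Y)/4 = -5 + (-Y/4 + b/4) = -5 - Y/4 + b/4)
S(o) = -6 + (-25/4 + (5 + o)/(8*o))⁴ (S(o) = -6 + (-5 - ¼*5 + ((o + 5)/(o + o))/4)⁴ = -6 + (-5 - 5/4 + ((5 + o)/((2*o)))/4)⁴ = -6 + (-5 - 5/4 + ((5 + o)*(1/(2*o)))/4)⁴ = -6 + (-5 - 5/4 + ((5 + o)/(2*o))/4)⁴ = -6 + (-5 - 5/4 + (5 + o)/(8*o))⁴ = -6 + (-25/4 + (5 + o)/(8*o))⁴)
(S(6)*(-1) - 4)*(-17) + 48 = ((-6 + (1/4096)*(-5 + 49*6)⁴/6⁴)*(-1) - 4)*(-17) + 48 = ((-6 + (1/4096)*(1/1296)*(-5 + 294)⁴)*(-1) - 4)*(-17) + 48 = ((-6 + (1/4096)*(1/1296)*289⁴)*(-1) - 4)*(-17) + 48 = ((-6 + (1/4096)*(1/1296)*6975757441)*(-1) - 4)*(-17) + 48 = ((-6 + 6975757441/5308416)*(-1) - 4)*(-17) + 48 = ((6943906945/5308416)*(-1) - 4)*(-17) + 48 = (-6943906945/5308416 - 4)*(-17) + 48 = -6965140609/5308416*(-17) + 48 = 118407390353/5308416 + 48 = 118662194321/5308416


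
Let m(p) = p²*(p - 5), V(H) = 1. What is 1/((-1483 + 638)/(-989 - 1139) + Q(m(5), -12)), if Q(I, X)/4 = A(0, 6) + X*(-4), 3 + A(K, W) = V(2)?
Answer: 2128/392397 ≈ 0.0054231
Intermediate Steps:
A(K, W) = -2 (A(K, W) = -3 + 1 = -2)
m(p) = p²*(-5 + p)
Q(I, X) = -8 - 16*X (Q(I, X) = 4*(-2 + X*(-4)) = 4*(-2 - 4*X) = -8 - 16*X)
1/((-1483 + 638)/(-989 - 1139) + Q(m(5), -12)) = 1/((-1483 + 638)/(-989 - 1139) + (-8 - 16*(-12))) = 1/(-845/(-2128) + (-8 + 192)) = 1/(-845*(-1/2128) + 184) = 1/(845/2128 + 184) = 1/(392397/2128) = 2128/392397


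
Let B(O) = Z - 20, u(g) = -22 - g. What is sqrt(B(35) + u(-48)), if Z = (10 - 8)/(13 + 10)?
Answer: 2*sqrt(805)/23 ≈ 2.4672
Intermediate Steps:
Z = 2/23 ≈ 0.086957
B(O) = -458/23 (B(O) = 2/23 - 20 = -458/23)
sqrt(B(35) + u(-48)) = sqrt(-458/23 + (-22 - 1*(-48))) = sqrt(-458/23 + (-22 + 48)) = sqrt(-458/23 + 26) = sqrt(140/23) = 2*sqrt(805)/23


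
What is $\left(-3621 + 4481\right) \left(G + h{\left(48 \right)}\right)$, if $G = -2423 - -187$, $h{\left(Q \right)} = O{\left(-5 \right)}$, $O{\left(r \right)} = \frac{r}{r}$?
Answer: $-1922100$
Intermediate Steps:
$O{\left(r \right)} = 1$
$h{\left(Q \right)} = 1$
$G = -2236$ ($G = -2423 + 187 = -2236$)
$\left(-3621 + 4481\right) \left(G + h{\left(48 \right)}\right) = \left(-3621 + 4481\right) \left(-2236 + 1\right) = 860 \left(-2235\right) = -1922100$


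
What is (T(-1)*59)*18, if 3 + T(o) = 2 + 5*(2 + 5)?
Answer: 36108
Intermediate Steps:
T(o) = 34 (T(o) = -3 + (2 + 5*(2 + 5)) = -3 + (2 + 5*7) = -3 + (2 + 35) = -3 + 37 = 34)
(T(-1)*59)*18 = (34*59)*18 = 2006*18 = 36108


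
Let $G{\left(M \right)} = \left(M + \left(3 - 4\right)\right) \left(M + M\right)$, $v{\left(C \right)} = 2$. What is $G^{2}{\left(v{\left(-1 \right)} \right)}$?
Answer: $16$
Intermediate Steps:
$G{\left(M \right)} = 2 M \left(-1 + M\right)$ ($G{\left(M \right)} = \left(M - 1\right) 2 M = \left(-1 + M\right) 2 M = 2 M \left(-1 + M\right)$)
$G^{2}{\left(v{\left(-1 \right)} \right)} = \left(2 \cdot 2 \left(-1 + 2\right)\right)^{2} = \left(2 \cdot 2 \cdot 1\right)^{2} = 4^{2} = 16$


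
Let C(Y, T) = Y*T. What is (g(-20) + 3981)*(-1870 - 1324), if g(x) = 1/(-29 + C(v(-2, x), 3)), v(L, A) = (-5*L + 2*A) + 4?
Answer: -1360535404/107 ≈ -1.2715e+7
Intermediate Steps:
v(L, A) = 4 - 5*L + 2*A
C(Y, T) = T*Y
g(x) = 1/(13 + 6*x) (g(x) = 1/(-29 + 3*(4 - 5*(-2) + 2*x)) = 1/(-29 + 3*(4 + 10 + 2*x)) = 1/(-29 + 3*(14 + 2*x)) = 1/(-29 + (42 + 6*x)) = 1/(13 + 6*x))
(g(-20) + 3981)*(-1870 - 1324) = (1/(13 + 6*(-20)) + 3981)*(-1870 - 1324) = (1/(13 - 120) + 3981)*(-3194) = (1/(-107) + 3981)*(-3194) = (-1/107 + 3981)*(-3194) = (425966/107)*(-3194) = -1360535404/107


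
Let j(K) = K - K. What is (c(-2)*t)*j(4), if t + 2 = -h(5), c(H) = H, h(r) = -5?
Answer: 0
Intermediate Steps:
t = 3 (t = -2 - 1*(-5) = -2 + 5 = 3)
j(K) = 0
(c(-2)*t)*j(4) = -2*3*0 = -6*0 = 0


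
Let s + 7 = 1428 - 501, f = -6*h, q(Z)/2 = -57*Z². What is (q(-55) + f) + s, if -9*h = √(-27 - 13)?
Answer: -343930 + 4*I*√10/3 ≈ -3.4393e+5 + 4.2164*I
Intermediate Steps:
q(Z) = -114*Z² (q(Z) = 2*(-57*Z²) = -114*Z²)
h = -2*I*√10/9 (h = -√(-27 - 13)/9 = -2*I*√10/9 ≈ -0.70273*I)
f = 4*I*√10/3 (f = -(-4)*I*√10/3 = 4*I*√10/3 ≈ 4.2164*I)
s = 920 (s = -7 + (1428 - 501) = -7 + 927 = 920)
(q(-55) + f) + s = (-114*(-55)² + 4*I*√10/3) + 920 = (-114*3025 + 4*I*√10/3) + 920 = (-344850 + 4*I*√10/3) + 920 = -343930 + 4*I*√10/3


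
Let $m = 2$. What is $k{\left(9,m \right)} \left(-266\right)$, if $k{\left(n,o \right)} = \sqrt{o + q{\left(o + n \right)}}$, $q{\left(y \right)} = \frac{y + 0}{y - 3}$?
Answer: $- \frac{399 \sqrt{6}}{2} \approx -488.67$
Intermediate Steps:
$q{\left(y \right)} = \frac{y}{-3 + y}$
$k{\left(n,o \right)} = \sqrt{o + \frac{n + o}{-3 + n + o}}$ ($k{\left(n,o \right)} = \sqrt{o + \frac{o + n}{-3 + \left(o + n\right)}} = \sqrt{o + \frac{n + o}{-3 + \left(n + o\right)}} = \sqrt{o + \frac{n + o}{-3 + n + o}}$)
$k{\left(9,m \right)} \left(-266\right) = \sqrt{\frac{9 + 2 + 2 \left(-3 + 9 + 2\right)}{-3 + 9 + 2}} \left(-266\right) = \sqrt{\frac{9 + 2 + 2 \cdot 8}{8}} \left(-266\right) = \sqrt{\frac{9 + 2 + 16}{8}} \left(-266\right) = \sqrt{\frac{1}{8} \cdot 27} \left(-266\right) = \sqrt{\frac{27}{8}} \left(-266\right) = \frac{3 \sqrt{6}}{4} \left(-266\right) = - \frac{399 \sqrt{6}}{2}$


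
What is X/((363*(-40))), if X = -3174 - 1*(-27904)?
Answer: -2473/1452 ≈ -1.7032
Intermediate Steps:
X = 24730 (X = -3174 + 27904 = 24730)
X/((363*(-40))) = 24730/((363*(-40))) = 24730/(-14520) = 24730*(-1/14520) = -2473/1452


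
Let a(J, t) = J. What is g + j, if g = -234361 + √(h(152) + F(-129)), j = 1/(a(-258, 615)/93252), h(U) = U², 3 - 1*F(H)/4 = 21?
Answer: -10093065/43 + 2*√5758 ≈ -2.3457e+5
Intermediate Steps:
F(H) = -72 (F(H) = 12 - 4*21 = 12 - 84 = -72)
j = -15542/43 (j = 1/(-258/93252) = 1/(-258*1/93252) = 1/(-43/15542) = -15542/43 ≈ -361.44)
g = -234361 + 2*√5758 (g = -234361 + √(152² - 72) = -234361 + √(23104 - 72) = -234361 + √23032 = -234361 + 2*√5758 ≈ -2.3421e+5)
g + j = (-234361 + 2*√5758) - 15542/43 = -10093065/43 + 2*√5758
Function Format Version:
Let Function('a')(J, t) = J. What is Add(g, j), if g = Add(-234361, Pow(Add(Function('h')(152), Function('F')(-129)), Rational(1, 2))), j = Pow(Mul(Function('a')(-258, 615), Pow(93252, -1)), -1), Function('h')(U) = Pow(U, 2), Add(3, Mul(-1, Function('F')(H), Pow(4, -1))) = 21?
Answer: Add(Rational(-10093065, 43), Mul(2, Pow(5758, Rational(1, 2)))) ≈ -2.3457e+5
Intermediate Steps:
Function('F')(H) = -72 (Function('F')(H) = Add(12, Mul(-4, 21)) = Add(12, -84) = -72)
j = Rational(-15542, 43) (j = Pow(Mul(-258, Pow(93252, -1)), -1) = Pow(Mul(-258, Rational(1, 93252)), -1) = Pow(Rational(-43, 15542), -1) = Rational(-15542, 43) ≈ -361.44)
g = Add(-234361, Mul(2, Pow(5758, Rational(1, 2)))) (g = Add(-234361, Pow(Add(Pow(152, 2), -72), Rational(1, 2))) = Add(-234361, Pow(Add(23104, -72), Rational(1, 2))) = Add(-234361, Pow(23032, Rational(1, 2))) = Add(-234361, Mul(2, Pow(5758, Rational(1, 2)))) ≈ -2.3421e+5)
Add(g, j) = Add(Add(-234361, Mul(2, Pow(5758, Rational(1, 2)))), Rational(-15542, 43)) = Add(Rational(-10093065, 43), Mul(2, Pow(5758, Rational(1, 2))))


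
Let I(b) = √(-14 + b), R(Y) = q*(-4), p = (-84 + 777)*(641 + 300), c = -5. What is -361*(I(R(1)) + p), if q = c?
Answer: -235412793 - 361*√6 ≈ -2.3541e+8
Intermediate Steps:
q = -5
p = 652113 (p = 693*941 = 652113)
R(Y) = 20 (R(Y) = -5*(-4) = 20)
-361*(I(R(1)) + p) = -361*(√(-14 + 20) + 652113) = -361*(√6 + 652113) = -361*(652113 + √6) = -235412793 - 361*√6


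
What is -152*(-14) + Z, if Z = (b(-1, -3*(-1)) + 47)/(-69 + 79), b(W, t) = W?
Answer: 10663/5 ≈ 2132.6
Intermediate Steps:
Z = 23/5 (Z = (-1 + 47)/(-69 + 79) = 46/10 = 46*(⅒) = 23/5 ≈ 4.6000)
-152*(-14) + Z = -152*(-14) + 23/5 = 2128 + 23/5 = 10663/5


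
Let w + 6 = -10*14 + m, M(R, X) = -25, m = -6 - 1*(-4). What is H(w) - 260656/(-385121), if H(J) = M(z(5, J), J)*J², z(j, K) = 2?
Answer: -19171999904/35011 ≈ -5.4760e+5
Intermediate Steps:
m = -2 (m = -6 + 4 = -2)
w = -148 (w = -6 + (-10*14 - 2) = -6 + (-140 - 2) = -6 - 142 = -148)
H(J) = -25*J²
H(w) - 260656/(-385121) = -25*(-148)² - 260656/(-385121) = -25*21904 - 260656*(-1)/385121 = -547600 - 1*(-23696/35011) = -547600 + 23696/35011 = -19171999904/35011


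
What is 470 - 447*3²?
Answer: -3553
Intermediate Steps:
470 - 447*3² = 470 - 447*9 = 470 - 4023 = -3553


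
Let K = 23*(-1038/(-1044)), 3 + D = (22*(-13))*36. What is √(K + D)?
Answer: I*√311120178/174 ≈ 101.37*I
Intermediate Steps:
D = -10299 (D = -3 + (22*(-13))*36 = -3 - 286*36 = -3 - 10296 = -10299)
K = 3979/174 (K = 23*(-1038*(-1/1044)) = 23*(173/174) = 3979/174 ≈ 22.868)
√(K + D) = √(3979/174 - 10299) = √(-1788047/174) = I*√311120178/174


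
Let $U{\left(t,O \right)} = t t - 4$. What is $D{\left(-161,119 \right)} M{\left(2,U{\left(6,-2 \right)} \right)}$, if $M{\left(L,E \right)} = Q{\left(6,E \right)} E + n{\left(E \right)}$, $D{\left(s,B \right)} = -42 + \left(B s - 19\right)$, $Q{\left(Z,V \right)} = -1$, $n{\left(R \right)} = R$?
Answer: $0$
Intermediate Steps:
$U{\left(t,O \right)} = -4 + t^{2}$ ($U{\left(t,O \right)} = t^{2} - 4 = -4 + t^{2}$)
$D{\left(s,B \right)} = -61 + B s$ ($D{\left(s,B \right)} = -42 + \left(-19 + B s\right) = -61 + B s$)
$M{\left(L,E \right)} = 0$ ($M{\left(L,E \right)} = - E + E = 0$)
$D{\left(-161,119 \right)} M{\left(2,U{\left(6,-2 \right)} \right)} = \left(-61 + 119 \left(-161\right)\right) 0 = \left(-61 - 19159\right) 0 = \left(-19220\right) 0 = 0$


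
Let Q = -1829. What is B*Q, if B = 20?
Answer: -36580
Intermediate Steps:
B*Q = 20*(-1829) = -36580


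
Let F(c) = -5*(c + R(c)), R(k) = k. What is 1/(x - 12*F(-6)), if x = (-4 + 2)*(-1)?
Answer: -1/718 ≈ -0.0013928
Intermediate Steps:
F(c) = -10*c (F(c) = -5*(c + c) = -10*c)
x = 2 (x = -2*(-1) = 2)
1/(x - 12*F(-6)) = 1/(2 - (-120)*(-6)) = 1/(2 - 12*60) = 1/(2 - 720) = 1/(-718) = -1/718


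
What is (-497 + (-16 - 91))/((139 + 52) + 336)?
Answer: -604/527 ≈ -1.1461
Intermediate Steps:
(-497 + (-16 - 91))/((139 + 52) + 336) = (-497 - 107)/(191 + 336) = -604/527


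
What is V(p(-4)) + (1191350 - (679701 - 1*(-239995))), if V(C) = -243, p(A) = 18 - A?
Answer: 271411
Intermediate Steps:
V(p(-4)) + (1191350 - (679701 - 1*(-239995))) = -243 + (1191350 - (679701 - 1*(-239995))) = -243 + (1191350 - (679701 + 239995)) = -243 + (1191350 - 1*919696) = -243 + (1191350 - 919696) = -243 + 271654 = 271411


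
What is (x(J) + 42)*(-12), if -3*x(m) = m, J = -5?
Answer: -524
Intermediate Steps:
x(m) = -m/3
(x(J) + 42)*(-12) = (-⅓*(-5) + 42)*(-12) = (5/3 + 42)*(-12) = (131/3)*(-12) = -524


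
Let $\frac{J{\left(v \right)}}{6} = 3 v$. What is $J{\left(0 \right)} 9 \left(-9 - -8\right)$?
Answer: $0$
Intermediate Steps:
$J{\left(v \right)} = 18 v$ ($J{\left(v \right)} = 6 \cdot 3 v = 18 v$)
$J{\left(0 \right)} 9 \left(-9 - -8\right) = 18 \cdot 0 \cdot 9 \left(-9 - -8\right) = 0 \cdot 9 \left(-9 + 8\right) = 0 \left(-1\right) = 0$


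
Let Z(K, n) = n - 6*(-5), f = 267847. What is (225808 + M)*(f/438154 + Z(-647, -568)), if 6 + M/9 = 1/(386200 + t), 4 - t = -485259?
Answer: -46323323582239239555/381834999302 ≈ -1.2132e+8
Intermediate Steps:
t = 485263 (t = 4 - 1*(-485259) = 4 + 485259 = 485263)
M = -47058993/871463 (M = -54 + 9/(386200 + 485263) = -54 + 9/871463 = -47058993/871463 ≈ -54.000)
Z(K, n) = 30 + n (Z(K, n) = n + 30 = 30 + n)
(225808 + M)*(f/438154 + Z(-647, -568)) = (225808 - 47058993/871463)*(267847/438154 + (30 - 568)) = 196736258111*(267847*(1/438154) - 538)/871463 = 196736258111*(267847/438154 - 538)/871463 = (196736258111/871463)*(-235459005/438154) = -46323323582239239555/381834999302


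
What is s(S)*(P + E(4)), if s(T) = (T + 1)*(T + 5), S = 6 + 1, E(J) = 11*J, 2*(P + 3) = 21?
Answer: 4944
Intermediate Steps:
P = 15/2 (P = -3 + (1/2)*21 = -3 + 21/2 = 15/2 ≈ 7.5000)
S = 7
s(T) = (1 + T)*(5 + T)
s(S)*(P + E(4)) = (5 + 7**2 + 6*7)*(15/2 + 11*4) = (5 + 49 + 42)*(15/2 + 44) = 96*(103/2) = 4944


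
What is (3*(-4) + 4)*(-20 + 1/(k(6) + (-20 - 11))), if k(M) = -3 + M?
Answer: 1122/7 ≈ 160.29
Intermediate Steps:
(3*(-4) + 4)*(-20 + 1/(k(6) + (-20 - 11))) = (3*(-4) + 4)*(-20 + 1/((-3 + 6) + (-20 - 11))) = (-12 + 4)*(-20 + 1/(3 - 31)) = -8*(-20 + 1/(-28)) = -8*(-20 - 1/28) = -8*(-561/28) = 1122/7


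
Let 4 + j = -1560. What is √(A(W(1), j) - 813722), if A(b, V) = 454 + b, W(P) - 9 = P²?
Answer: 3*I*√90362 ≈ 901.81*I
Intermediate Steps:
j = -1564 (j = -4 - 1560 = -1564)
W(P) = 9 + P²
√(A(W(1), j) - 813722) = √((454 + (9 + 1²)) - 813722) = √((454 + (9 + 1)) - 813722) = √((454 + 10) - 813722) = √(464 - 813722) = √(-813258) = 3*I*√90362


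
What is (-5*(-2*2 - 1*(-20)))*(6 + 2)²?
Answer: -5120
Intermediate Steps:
(-5*(-2*2 - 1*(-20)))*(6 + 2)² = -5*(-4 + 20)*8² = -5*16*64 = -80*64 = -5120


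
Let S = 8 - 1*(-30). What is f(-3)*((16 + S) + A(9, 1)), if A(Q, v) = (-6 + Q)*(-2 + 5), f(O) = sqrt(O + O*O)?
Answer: 63*sqrt(6) ≈ 154.32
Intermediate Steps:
f(O) = sqrt(O + O**2)
S = 38 (S = 8 + 30 = 38)
A(Q, v) = -18 + 3*Q (A(Q, v) = (-6 + Q)*3 = -18 + 3*Q)
f(-3)*((16 + S) + A(9, 1)) = sqrt(-3*(1 - 3))*((16 + 38) + (-18 + 3*9)) = sqrt(-3*(-2))*(54 + (-18 + 27)) = sqrt(6)*(54 + 9) = sqrt(6)*63 = 63*sqrt(6)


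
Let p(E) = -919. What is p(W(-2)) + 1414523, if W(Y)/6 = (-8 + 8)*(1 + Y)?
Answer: 1413604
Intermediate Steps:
W(Y) = 0 (W(Y) = 6*((-8 + 8)*(1 + Y)) = 6*(0*(1 + Y)) = 6*0 = 0)
p(W(-2)) + 1414523 = -919 + 1414523 = 1413604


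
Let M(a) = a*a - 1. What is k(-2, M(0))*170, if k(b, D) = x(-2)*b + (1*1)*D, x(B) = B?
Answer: 510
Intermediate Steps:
M(a) = -1 + a² (M(a) = a² - 1 = -1 + a²)
k(b, D) = D - 2*b (k(b, D) = -2*b + (1*1)*D = -2*b + 1*D = -2*b + D = D - 2*b)
k(-2, M(0))*170 = ((-1 + 0²) - 2*(-2))*170 = ((-1 + 0) + 4)*170 = (-1 + 4)*170 = 3*170 = 510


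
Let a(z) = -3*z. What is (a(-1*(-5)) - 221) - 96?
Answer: -332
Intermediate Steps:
(a(-1*(-5)) - 221) - 96 = (-(-3)*(-5) - 221) - 96 = (-3*5 - 221) - 96 = (-15 - 221) - 96 = -236 - 96 = -332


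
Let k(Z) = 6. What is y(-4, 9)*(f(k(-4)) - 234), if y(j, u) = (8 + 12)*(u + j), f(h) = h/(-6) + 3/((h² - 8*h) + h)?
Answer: -23550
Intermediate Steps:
f(h) = 3/(h² - 7*h) - h/6 (f(h) = h*(-⅙) + 3/(h² - 7*h) = -h/6 + 3/(h² - 7*h) = 3/(h² - 7*h) - h/6)
y(j, u) = 20*j + 20*u (y(j, u) = 20*(j + u) = 20*j + 20*u)
y(-4, 9)*(f(k(-4)) - 234) = (20*(-4) + 20*9)*((⅙)*(18 - 1*6³ + 7*6²)/(6*(-7 + 6)) - 234) = (-80 + 180)*((⅙)*(⅙)*(18 - 1*216 + 7*36)/(-1) - 234) = 100*((⅙)*(⅙)*(-1)*(18 - 216 + 252) - 234) = 100*((⅙)*(⅙)*(-1)*54 - 234) = 100*(-3/2 - 234) = 100*(-471/2) = -23550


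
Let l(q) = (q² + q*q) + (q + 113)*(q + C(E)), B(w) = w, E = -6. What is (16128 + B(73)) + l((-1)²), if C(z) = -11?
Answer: 15063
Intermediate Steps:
l(q) = 2*q² + (-11 + q)*(113 + q) (l(q) = (q² + q*q) + (q + 113)*(q - 11) = (q² + q²) + (113 + q)*(-11 + q) = 2*q² + (-11 + q)*(113 + q))
(16128 + B(73)) + l((-1)²) = (16128 + 73) + (-1243 + 3*((-1)²)² + 102*(-1)²) = 16201 + (-1243 + 3*1² + 102*1) = 16201 + (-1243 + 3*1 + 102) = 16201 + (-1243 + 3 + 102) = 16201 - 1138 = 15063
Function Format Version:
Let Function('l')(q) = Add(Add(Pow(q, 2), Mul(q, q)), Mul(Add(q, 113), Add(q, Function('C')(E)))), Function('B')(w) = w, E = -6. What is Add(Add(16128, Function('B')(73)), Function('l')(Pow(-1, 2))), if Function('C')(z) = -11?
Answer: 15063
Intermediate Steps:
Function('l')(q) = Add(Mul(2, Pow(q, 2)), Mul(Add(-11, q), Add(113, q))) (Function('l')(q) = Add(Add(Pow(q, 2), Mul(q, q)), Mul(Add(q, 113), Add(q, -11))) = Add(Add(Pow(q, 2), Pow(q, 2)), Mul(Add(113, q), Add(-11, q))) = Add(Mul(2, Pow(q, 2)), Mul(Add(-11, q), Add(113, q))))
Add(Add(16128, Function('B')(73)), Function('l')(Pow(-1, 2))) = Add(Add(16128, 73), Add(-1243, Mul(3, Pow(Pow(-1, 2), 2)), Mul(102, Pow(-1, 2)))) = Add(16201, Add(-1243, Mul(3, Pow(1, 2)), Mul(102, 1))) = Add(16201, Add(-1243, Mul(3, 1), 102)) = Add(16201, Add(-1243, 3, 102)) = Add(16201, -1138) = 15063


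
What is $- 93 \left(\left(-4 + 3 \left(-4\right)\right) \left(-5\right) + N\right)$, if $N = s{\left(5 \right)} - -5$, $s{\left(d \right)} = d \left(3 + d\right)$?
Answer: $-11625$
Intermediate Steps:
$N = 45$ ($N = 5 \left(3 + 5\right) - -5 = 5 \cdot 8 + 5 = 40 + 5 = 45$)
$- 93 \left(\left(-4 + 3 \left(-4\right)\right) \left(-5\right) + N\right) = - 93 \left(\left(-4 + 3 \left(-4\right)\right) \left(-5\right) + 45\right) = - 93 \left(\left(-4 - 12\right) \left(-5\right) + 45\right) = - 93 \left(\left(-16\right) \left(-5\right) + 45\right) = - 93 \left(80 + 45\right) = \left(-93\right) 125 = -11625$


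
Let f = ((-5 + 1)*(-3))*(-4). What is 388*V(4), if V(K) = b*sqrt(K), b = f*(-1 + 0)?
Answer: 37248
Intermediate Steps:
f = -48 (f = -4*(-3)*(-4) = 12*(-4) = -48)
b = 48 (b = -48*(-1 + 0) = -48*(-1) = 48)
V(K) = 48*sqrt(K)
388*V(4) = 388*(48*sqrt(4)) = 388*(48*2) = 388*96 = 37248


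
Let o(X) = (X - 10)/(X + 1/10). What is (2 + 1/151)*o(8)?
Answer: -2020/4077 ≈ -0.49546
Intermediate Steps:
o(X) = (-10 + X)/(1/10 + X) (o(X) = (-10 + X)/(X + 1/10) = (-10 + X)/(1/10 + X))
(2 + 1/151)*o(8) = (2 + 1/151)*(10*(-10 + 8)/(1 + 10*8)) = (2 + 1/151)*(10*(-2)/(1 + 80)) = 303*(10*(-2)/81)/151 = 303*(10*(1/81)*(-2))/151 = (303/151)*(-20/81) = -2020/4077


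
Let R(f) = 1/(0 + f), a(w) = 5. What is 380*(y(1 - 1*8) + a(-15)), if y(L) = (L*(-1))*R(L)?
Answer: 1520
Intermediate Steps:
R(f) = 1/f
y(L) = -1 (y(L) = (L*(-1))/L = (-L)/L = -1)
380*(y(1 - 1*8) + a(-15)) = 380*(-1 + 5) = 380*4 = 1520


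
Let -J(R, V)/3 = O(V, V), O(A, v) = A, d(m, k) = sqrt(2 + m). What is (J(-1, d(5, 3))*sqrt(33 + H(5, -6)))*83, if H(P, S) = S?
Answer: -747*sqrt(21) ≈ -3423.2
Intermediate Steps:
J(R, V) = -3*V
(J(-1, d(5, 3))*sqrt(33 + H(5, -6)))*83 = ((-3*sqrt(2 + 5))*sqrt(33 - 6))*83 = ((-3*sqrt(7))*sqrt(27))*83 = ((-3*sqrt(7))*(3*sqrt(3)))*83 = -9*sqrt(21)*83 = -747*sqrt(21)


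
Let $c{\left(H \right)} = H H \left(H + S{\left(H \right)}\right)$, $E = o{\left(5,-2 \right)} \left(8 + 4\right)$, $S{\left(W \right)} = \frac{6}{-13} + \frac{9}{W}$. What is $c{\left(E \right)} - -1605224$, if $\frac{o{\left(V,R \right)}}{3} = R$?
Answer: $\frac{15976160}{13} \approx 1.2289 \cdot 10^{6}$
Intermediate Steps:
$o{\left(V,R \right)} = 3 R$
$S{\left(W \right)} = - \frac{6}{13} + \frac{9}{W}$ ($S{\left(W \right)} = 6 \left(- \frac{1}{13}\right) + \frac{9}{W} = - \frac{6}{13} + \frac{9}{W}$)
$E = -72$ ($E = 3 \left(-2\right) \left(8 + 4\right) = \left(-6\right) 12 = -72$)
$c{\left(H \right)} = H^{2} \left(- \frac{6}{13} + H + \frac{9}{H}\right)$ ($c{\left(H \right)} = H H \left(H - \left(\frac{6}{13} - \frac{9}{H}\right)\right) = H^{2} \left(- \frac{6}{13} + H + \frac{9}{H}\right)$)
$c{\left(E \right)} - -1605224 = \frac{1}{13} \left(-72\right) \left(117 - 72 \left(-6 + 13 \left(-72\right)\right)\right) - -1605224 = \frac{1}{13} \left(-72\right) \left(117 - 72 \left(-6 - 936\right)\right) + 1605224 = \frac{1}{13} \left(-72\right) \left(117 - -67824\right) + 1605224 = \frac{1}{13} \left(-72\right) \left(117 + 67824\right) + 1605224 = \frac{1}{13} \left(-72\right) 67941 + 1605224 = - \frac{4891752}{13} + 1605224 = \frac{15976160}{13}$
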